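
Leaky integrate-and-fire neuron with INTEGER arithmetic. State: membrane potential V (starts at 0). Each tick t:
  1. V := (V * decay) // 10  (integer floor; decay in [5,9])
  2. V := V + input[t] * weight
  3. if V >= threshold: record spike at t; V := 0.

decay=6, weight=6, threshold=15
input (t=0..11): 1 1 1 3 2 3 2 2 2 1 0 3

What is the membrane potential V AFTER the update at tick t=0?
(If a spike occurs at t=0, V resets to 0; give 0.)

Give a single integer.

t=0: input=1 -> V=6
t=1: input=1 -> V=9
t=2: input=1 -> V=11
t=3: input=3 -> V=0 FIRE
t=4: input=2 -> V=12
t=5: input=3 -> V=0 FIRE
t=6: input=2 -> V=12
t=7: input=2 -> V=0 FIRE
t=8: input=2 -> V=12
t=9: input=1 -> V=13
t=10: input=0 -> V=7
t=11: input=3 -> V=0 FIRE

Answer: 6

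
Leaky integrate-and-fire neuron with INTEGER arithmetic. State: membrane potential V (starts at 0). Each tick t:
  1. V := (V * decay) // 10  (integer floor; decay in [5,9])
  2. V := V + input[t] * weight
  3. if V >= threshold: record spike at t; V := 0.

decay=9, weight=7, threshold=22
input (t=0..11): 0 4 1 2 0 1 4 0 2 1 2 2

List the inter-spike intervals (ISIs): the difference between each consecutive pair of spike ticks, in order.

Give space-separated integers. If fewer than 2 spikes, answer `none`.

Answer: 4 1 4

Derivation:
t=0: input=0 -> V=0
t=1: input=4 -> V=0 FIRE
t=2: input=1 -> V=7
t=3: input=2 -> V=20
t=4: input=0 -> V=18
t=5: input=1 -> V=0 FIRE
t=6: input=4 -> V=0 FIRE
t=7: input=0 -> V=0
t=8: input=2 -> V=14
t=9: input=1 -> V=19
t=10: input=2 -> V=0 FIRE
t=11: input=2 -> V=14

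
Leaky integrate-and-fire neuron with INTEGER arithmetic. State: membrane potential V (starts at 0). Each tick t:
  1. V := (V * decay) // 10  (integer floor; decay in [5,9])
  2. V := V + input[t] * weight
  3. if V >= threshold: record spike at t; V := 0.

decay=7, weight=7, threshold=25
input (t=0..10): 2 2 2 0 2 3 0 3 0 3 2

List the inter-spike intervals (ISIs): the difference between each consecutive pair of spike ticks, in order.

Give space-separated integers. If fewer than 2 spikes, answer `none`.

Answer: 3 4

Derivation:
t=0: input=2 -> V=14
t=1: input=2 -> V=23
t=2: input=2 -> V=0 FIRE
t=3: input=0 -> V=0
t=4: input=2 -> V=14
t=5: input=3 -> V=0 FIRE
t=6: input=0 -> V=0
t=7: input=3 -> V=21
t=8: input=0 -> V=14
t=9: input=3 -> V=0 FIRE
t=10: input=2 -> V=14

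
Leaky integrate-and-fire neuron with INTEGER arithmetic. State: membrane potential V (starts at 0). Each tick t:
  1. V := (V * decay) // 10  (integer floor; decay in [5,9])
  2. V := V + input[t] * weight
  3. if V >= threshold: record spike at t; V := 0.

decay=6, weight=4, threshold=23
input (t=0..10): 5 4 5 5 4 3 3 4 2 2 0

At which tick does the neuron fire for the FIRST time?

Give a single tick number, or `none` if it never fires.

t=0: input=5 -> V=20
t=1: input=4 -> V=0 FIRE
t=2: input=5 -> V=20
t=3: input=5 -> V=0 FIRE
t=4: input=4 -> V=16
t=5: input=3 -> V=21
t=6: input=3 -> V=0 FIRE
t=7: input=4 -> V=16
t=8: input=2 -> V=17
t=9: input=2 -> V=18
t=10: input=0 -> V=10

Answer: 1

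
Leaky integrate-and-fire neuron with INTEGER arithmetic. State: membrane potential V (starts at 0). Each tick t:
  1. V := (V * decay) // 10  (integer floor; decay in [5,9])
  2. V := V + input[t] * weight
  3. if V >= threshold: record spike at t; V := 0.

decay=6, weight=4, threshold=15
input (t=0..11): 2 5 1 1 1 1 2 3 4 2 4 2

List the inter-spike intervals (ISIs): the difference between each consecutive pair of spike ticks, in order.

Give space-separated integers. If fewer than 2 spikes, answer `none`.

Answer: 6 1 2

Derivation:
t=0: input=2 -> V=8
t=1: input=5 -> V=0 FIRE
t=2: input=1 -> V=4
t=3: input=1 -> V=6
t=4: input=1 -> V=7
t=5: input=1 -> V=8
t=6: input=2 -> V=12
t=7: input=3 -> V=0 FIRE
t=8: input=4 -> V=0 FIRE
t=9: input=2 -> V=8
t=10: input=4 -> V=0 FIRE
t=11: input=2 -> V=8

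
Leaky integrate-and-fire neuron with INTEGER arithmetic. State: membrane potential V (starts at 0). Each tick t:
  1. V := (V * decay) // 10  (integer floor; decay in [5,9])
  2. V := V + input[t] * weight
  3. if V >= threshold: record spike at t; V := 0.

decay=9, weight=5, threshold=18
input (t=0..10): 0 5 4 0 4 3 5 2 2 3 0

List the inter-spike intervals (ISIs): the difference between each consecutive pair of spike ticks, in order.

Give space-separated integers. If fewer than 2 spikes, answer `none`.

t=0: input=0 -> V=0
t=1: input=5 -> V=0 FIRE
t=2: input=4 -> V=0 FIRE
t=3: input=0 -> V=0
t=4: input=4 -> V=0 FIRE
t=5: input=3 -> V=15
t=6: input=5 -> V=0 FIRE
t=7: input=2 -> V=10
t=8: input=2 -> V=0 FIRE
t=9: input=3 -> V=15
t=10: input=0 -> V=13

Answer: 1 2 2 2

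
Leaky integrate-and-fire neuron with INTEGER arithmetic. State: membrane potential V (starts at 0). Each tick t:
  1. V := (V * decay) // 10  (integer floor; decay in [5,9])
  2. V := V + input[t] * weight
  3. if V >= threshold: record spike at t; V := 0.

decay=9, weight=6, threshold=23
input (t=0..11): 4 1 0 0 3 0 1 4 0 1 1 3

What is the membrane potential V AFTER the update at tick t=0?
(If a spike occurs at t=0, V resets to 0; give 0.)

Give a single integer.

t=0: input=4 -> V=0 FIRE
t=1: input=1 -> V=6
t=2: input=0 -> V=5
t=3: input=0 -> V=4
t=4: input=3 -> V=21
t=5: input=0 -> V=18
t=6: input=1 -> V=22
t=7: input=4 -> V=0 FIRE
t=8: input=0 -> V=0
t=9: input=1 -> V=6
t=10: input=1 -> V=11
t=11: input=3 -> V=0 FIRE

Answer: 0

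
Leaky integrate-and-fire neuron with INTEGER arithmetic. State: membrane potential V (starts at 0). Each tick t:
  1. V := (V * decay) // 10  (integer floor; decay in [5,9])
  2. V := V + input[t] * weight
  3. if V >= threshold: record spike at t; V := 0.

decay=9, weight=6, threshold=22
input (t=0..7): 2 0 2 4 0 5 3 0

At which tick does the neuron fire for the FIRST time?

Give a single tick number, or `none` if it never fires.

t=0: input=2 -> V=12
t=1: input=0 -> V=10
t=2: input=2 -> V=21
t=3: input=4 -> V=0 FIRE
t=4: input=0 -> V=0
t=5: input=5 -> V=0 FIRE
t=6: input=3 -> V=18
t=7: input=0 -> V=16

Answer: 3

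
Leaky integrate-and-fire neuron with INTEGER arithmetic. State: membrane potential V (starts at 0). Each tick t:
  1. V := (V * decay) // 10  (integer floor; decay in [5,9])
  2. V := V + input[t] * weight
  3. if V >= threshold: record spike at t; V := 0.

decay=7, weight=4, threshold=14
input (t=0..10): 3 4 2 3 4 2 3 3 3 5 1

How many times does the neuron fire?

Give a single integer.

Answer: 6

Derivation:
t=0: input=3 -> V=12
t=1: input=4 -> V=0 FIRE
t=2: input=2 -> V=8
t=3: input=3 -> V=0 FIRE
t=4: input=4 -> V=0 FIRE
t=5: input=2 -> V=8
t=6: input=3 -> V=0 FIRE
t=7: input=3 -> V=12
t=8: input=3 -> V=0 FIRE
t=9: input=5 -> V=0 FIRE
t=10: input=1 -> V=4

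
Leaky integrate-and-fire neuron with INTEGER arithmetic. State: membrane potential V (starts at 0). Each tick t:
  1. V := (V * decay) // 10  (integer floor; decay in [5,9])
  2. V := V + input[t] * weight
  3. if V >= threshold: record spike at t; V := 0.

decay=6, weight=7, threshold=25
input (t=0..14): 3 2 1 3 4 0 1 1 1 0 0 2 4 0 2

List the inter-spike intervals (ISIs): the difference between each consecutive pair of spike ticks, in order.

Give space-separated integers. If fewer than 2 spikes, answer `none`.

t=0: input=3 -> V=21
t=1: input=2 -> V=0 FIRE
t=2: input=1 -> V=7
t=3: input=3 -> V=0 FIRE
t=4: input=4 -> V=0 FIRE
t=5: input=0 -> V=0
t=6: input=1 -> V=7
t=7: input=1 -> V=11
t=8: input=1 -> V=13
t=9: input=0 -> V=7
t=10: input=0 -> V=4
t=11: input=2 -> V=16
t=12: input=4 -> V=0 FIRE
t=13: input=0 -> V=0
t=14: input=2 -> V=14

Answer: 2 1 8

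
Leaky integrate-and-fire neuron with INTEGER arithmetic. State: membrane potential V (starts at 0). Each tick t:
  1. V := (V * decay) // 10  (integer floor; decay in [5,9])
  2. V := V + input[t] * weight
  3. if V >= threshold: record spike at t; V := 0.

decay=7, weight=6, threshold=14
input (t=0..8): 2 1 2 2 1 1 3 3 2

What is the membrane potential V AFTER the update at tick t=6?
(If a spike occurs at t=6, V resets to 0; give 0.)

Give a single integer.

Answer: 0

Derivation:
t=0: input=2 -> V=12
t=1: input=1 -> V=0 FIRE
t=2: input=2 -> V=12
t=3: input=2 -> V=0 FIRE
t=4: input=1 -> V=6
t=5: input=1 -> V=10
t=6: input=3 -> V=0 FIRE
t=7: input=3 -> V=0 FIRE
t=8: input=2 -> V=12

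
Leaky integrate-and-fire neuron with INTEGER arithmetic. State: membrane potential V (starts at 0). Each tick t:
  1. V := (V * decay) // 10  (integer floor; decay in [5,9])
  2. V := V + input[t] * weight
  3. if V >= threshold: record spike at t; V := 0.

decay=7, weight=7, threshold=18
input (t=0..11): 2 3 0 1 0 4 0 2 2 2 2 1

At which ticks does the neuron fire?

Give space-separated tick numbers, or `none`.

t=0: input=2 -> V=14
t=1: input=3 -> V=0 FIRE
t=2: input=0 -> V=0
t=3: input=1 -> V=7
t=4: input=0 -> V=4
t=5: input=4 -> V=0 FIRE
t=6: input=0 -> V=0
t=7: input=2 -> V=14
t=8: input=2 -> V=0 FIRE
t=9: input=2 -> V=14
t=10: input=2 -> V=0 FIRE
t=11: input=1 -> V=7

Answer: 1 5 8 10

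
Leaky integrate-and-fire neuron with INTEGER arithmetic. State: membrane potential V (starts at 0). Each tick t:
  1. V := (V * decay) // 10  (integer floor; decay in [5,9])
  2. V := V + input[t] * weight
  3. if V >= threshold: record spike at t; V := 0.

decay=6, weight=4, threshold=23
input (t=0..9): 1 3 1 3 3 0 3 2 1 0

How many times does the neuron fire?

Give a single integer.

t=0: input=1 -> V=4
t=1: input=3 -> V=14
t=2: input=1 -> V=12
t=3: input=3 -> V=19
t=4: input=3 -> V=0 FIRE
t=5: input=0 -> V=0
t=6: input=3 -> V=12
t=7: input=2 -> V=15
t=8: input=1 -> V=13
t=9: input=0 -> V=7

Answer: 1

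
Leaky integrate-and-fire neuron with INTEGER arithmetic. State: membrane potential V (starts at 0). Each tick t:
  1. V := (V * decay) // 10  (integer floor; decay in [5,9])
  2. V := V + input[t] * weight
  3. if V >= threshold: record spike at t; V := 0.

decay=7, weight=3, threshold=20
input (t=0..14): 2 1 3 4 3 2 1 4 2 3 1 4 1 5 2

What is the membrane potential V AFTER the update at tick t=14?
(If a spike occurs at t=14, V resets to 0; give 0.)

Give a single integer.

t=0: input=2 -> V=6
t=1: input=1 -> V=7
t=2: input=3 -> V=13
t=3: input=4 -> V=0 FIRE
t=4: input=3 -> V=9
t=5: input=2 -> V=12
t=6: input=1 -> V=11
t=7: input=4 -> V=19
t=8: input=2 -> V=19
t=9: input=3 -> V=0 FIRE
t=10: input=1 -> V=3
t=11: input=4 -> V=14
t=12: input=1 -> V=12
t=13: input=5 -> V=0 FIRE
t=14: input=2 -> V=6

Answer: 6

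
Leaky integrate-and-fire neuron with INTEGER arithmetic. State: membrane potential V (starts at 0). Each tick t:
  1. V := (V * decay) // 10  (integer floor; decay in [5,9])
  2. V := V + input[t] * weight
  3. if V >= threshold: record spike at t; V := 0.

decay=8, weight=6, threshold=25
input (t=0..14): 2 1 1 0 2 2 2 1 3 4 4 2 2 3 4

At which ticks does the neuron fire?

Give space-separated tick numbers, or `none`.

Answer: 5 8 10 13

Derivation:
t=0: input=2 -> V=12
t=1: input=1 -> V=15
t=2: input=1 -> V=18
t=3: input=0 -> V=14
t=4: input=2 -> V=23
t=5: input=2 -> V=0 FIRE
t=6: input=2 -> V=12
t=7: input=1 -> V=15
t=8: input=3 -> V=0 FIRE
t=9: input=4 -> V=24
t=10: input=4 -> V=0 FIRE
t=11: input=2 -> V=12
t=12: input=2 -> V=21
t=13: input=3 -> V=0 FIRE
t=14: input=4 -> V=24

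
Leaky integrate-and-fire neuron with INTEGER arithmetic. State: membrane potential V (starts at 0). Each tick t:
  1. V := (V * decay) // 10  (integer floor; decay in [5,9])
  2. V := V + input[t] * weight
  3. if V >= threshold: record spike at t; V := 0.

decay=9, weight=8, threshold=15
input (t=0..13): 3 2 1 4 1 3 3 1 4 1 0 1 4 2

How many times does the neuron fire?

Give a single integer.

Answer: 8

Derivation:
t=0: input=3 -> V=0 FIRE
t=1: input=2 -> V=0 FIRE
t=2: input=1 -> V=8
t=3: input=4 -> V=0 FIRE
t=4: input=1 -> V=8
t=5: input=3 -> V=0 FIRE
t=6: input=3 -> V=0 FIRE
t=7: input=1 -> V=8
t=8: input=4 -> V=0 FIRE
t=9: input=1 -> V=8
t=10: input=0 -> V=7
t=11: input=1 -> V=14
t=12: input=4 -> V=0 FIRE
t=13: input=2 -> V=0 FIRE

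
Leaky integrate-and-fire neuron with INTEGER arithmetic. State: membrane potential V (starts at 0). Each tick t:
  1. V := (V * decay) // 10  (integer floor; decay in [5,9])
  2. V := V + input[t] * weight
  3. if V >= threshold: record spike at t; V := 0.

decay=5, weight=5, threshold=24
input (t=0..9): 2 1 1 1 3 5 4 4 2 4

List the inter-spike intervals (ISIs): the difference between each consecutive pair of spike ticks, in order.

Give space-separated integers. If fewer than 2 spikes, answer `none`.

t=0: input=2 -> V=10
t=1: input=1 -> V=10
t=2: input=1 -> V=10
t=3: input=1 -> V=10
t=4: input=3 -> V=20
t=5: input=5 -> V=0 FIRE
t=6: input=4 -> V=20
t=7: input=4 -> V=0 FIRE
t=8: input=2 -> V=10
t=9: input=4 -> V=0 FIRE

Answer: 2 2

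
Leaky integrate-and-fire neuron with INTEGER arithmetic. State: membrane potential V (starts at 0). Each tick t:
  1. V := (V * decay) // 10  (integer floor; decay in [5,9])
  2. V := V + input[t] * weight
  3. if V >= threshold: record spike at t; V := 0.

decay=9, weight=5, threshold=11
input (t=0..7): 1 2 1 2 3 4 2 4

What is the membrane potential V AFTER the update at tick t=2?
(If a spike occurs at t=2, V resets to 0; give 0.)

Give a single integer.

t=0: input=1 -> V=5
t=1: input=2 -> V=0 FIRE
t=2: input=1 -> V=5
t=3: input=2 -> V=0 FIRE
t=4: input=3 -> V=0 FIRE
t=5: input=4 -> V=0 FIRE
t=6: input=2 -> V=10
t=7: input=4 -> V=0 FIRE

Answer: 5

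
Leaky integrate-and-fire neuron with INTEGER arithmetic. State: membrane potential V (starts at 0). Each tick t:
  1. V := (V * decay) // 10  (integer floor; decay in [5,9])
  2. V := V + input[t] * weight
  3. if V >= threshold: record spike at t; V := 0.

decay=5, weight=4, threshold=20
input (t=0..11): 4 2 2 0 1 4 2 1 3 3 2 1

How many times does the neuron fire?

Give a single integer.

Answer: 2

Derivation:
t=0: input=4 -> V=16
t=1: input=2 -> V=16
t=2: input=2 -> V=16
t=3: input=0 -> V=8
t=4: input=1 -> V=8
t=5: input=4 -> V=0 FIRE
t=6: input=2 -> V=8
t=7: input=1 -> V=8
t=8: input=3 -> V=16
t=9: input=3 -> V=0 FIRE
t=10: input=2 -> V=8
t=11: input=1 -> V=8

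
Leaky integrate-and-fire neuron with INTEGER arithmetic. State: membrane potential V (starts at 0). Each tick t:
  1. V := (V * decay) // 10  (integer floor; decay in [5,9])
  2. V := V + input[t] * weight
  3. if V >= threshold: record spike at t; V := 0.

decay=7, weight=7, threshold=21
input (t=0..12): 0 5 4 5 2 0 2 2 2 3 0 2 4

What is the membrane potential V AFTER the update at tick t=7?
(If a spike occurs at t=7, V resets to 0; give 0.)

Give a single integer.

Answer: 0

Derivation:
t=0: input=0 -> V=0
t=1: input=5 -> V=0 FIRE
t=2: input=4 -> V=0 FIRE
t=3: input=5 -> V=0 FIRE
t=4: input=2 -> V=14
t=5: input=0 -> V=9
t=6: input=2 -> V=20
t=7: input=2 -> V=0 FIRE
t=8: input=2 -> V=14
t=9: input=3 -> V=0 FIRE
t=10: input=0 -> V=0
t=11: input=2 -> V=14
t=12: input=4 -> V=0 FIRE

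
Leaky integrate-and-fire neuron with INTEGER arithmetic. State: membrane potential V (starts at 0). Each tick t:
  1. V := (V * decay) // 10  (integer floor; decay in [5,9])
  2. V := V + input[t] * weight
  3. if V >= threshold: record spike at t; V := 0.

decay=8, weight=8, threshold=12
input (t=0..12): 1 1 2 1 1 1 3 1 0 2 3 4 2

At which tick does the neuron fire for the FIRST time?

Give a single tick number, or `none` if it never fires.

t=0: input=1 -> V=8
t=1: input=1 -> V=0 FIRE
t=2: input=2 -> V=0 FIRE
t=3: input=1 -> V=8
t=4: input=1 -> V=0 FIRE
t=5: input=1 -> V=8
t=6: input=3 -> V=0 FIRE
t=7: input=1 -> V=8
t=8: input=0 -> V=6
t=9: input=2 -> V=0 FIRE
t=10: input=3 -> V=0 FIRE
t=11: input=4 -> V=0 FIRE
t=12: input=2 -> V=0 FIRE

Answer: 1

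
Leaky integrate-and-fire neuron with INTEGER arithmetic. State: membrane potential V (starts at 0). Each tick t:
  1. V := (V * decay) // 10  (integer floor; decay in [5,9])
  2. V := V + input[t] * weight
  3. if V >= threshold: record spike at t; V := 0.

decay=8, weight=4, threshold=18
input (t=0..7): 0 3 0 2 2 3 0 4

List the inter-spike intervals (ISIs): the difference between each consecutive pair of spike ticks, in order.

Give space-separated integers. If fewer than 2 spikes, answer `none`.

t=0: input=0 -> V=0
t=1: input=3 -> V=12
t=2: input=0 -> V=9
t=3: input=2 -> V=15
t=4: input=2 -> V=0 FIRE
t=5: input=3 -> V=12
t=6: input=0 -> V=9
t=7: input=4 -> V=0 FIRE

Answer: 3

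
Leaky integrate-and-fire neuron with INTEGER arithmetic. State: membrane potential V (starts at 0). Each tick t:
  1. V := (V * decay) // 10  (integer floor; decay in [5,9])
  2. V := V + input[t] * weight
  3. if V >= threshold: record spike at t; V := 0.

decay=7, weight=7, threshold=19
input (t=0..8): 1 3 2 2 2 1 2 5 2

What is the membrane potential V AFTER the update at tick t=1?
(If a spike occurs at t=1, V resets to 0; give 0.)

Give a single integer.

t=0: input=1 -> V=7
t=1: input=3 -> V=0 FIRE
t=2: input=2 -> V=14
t=3: input=2 -> V=0 FIRE
t=4: input=2 -> V=14
t=5: input=1 -> V=16
t=6: input=2 -> V=0 FIRE
t=7: input=5 -> V=0 FIRE
t=8: input=2 -> V=14

Answer: 0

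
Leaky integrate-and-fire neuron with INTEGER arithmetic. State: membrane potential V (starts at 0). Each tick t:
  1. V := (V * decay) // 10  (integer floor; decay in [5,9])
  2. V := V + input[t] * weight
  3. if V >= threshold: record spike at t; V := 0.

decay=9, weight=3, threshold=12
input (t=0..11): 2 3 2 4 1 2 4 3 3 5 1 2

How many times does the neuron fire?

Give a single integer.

t=0: input=2 -> V=6
t=1: input=3 -> V=0 FIRE
t=2: input=2 -> V=6
t=3: input=4 -> V=0 FIRE
t=4: input=1 -> V=3
t=5: input=2 -> V=8
t=6: input=4 -> V=0 FIRE
t=7: input=3 -> V=9
t=8: input=3 -> V=0 FIRE
t=9: input=5 -> V=0 FIRE
t=10: input=1 -> V=3
t=11: input=2 -> V=8

Answer: 5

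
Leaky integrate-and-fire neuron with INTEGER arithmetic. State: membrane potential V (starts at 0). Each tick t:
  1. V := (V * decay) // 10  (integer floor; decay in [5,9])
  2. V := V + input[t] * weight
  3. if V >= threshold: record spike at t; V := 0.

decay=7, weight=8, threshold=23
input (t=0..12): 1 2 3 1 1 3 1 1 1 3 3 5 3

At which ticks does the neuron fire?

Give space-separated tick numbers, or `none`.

Answer: 2 5 9 10 11 12

Derivation:
t=0: input=1 -> V=8
t=1: input=2 -> V=21
t=2: input=3 -> V=0 FIRE
t=3: input=1 -> V=8
t=4: input=1 -> V=13
t=5: input=3 -> V=0 FIRE
t=6: input=1 -> V=8
t=7: input=1 -> V=13
t=8: input=1 -> V=17
t=9: input=3 -> V=0 FIRE
t=10: input=3 -> V=0 FIRE
t=11: input=5 -> V=0 FIRE
t=12: input=3 -> V=0 FIRE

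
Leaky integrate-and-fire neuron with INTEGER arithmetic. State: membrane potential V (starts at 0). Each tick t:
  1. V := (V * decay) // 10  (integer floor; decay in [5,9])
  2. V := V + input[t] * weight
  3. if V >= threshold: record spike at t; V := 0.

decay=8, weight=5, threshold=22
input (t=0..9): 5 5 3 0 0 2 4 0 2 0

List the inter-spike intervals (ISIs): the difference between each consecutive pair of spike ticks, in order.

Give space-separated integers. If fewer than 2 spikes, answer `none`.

Answer: 1 5

Derivation:
t=0: input=5 -> V=0 FIRE
t=1: input=5 -> V=0 FIRE
t=2: input=3 -> V=15
t=3: input=0 -> V=12
t=4: input=0 -> V=9
t=5: input=2 -> V=17
t=6: input=4 -> V=0 FIRE
t=7: input=0 -> V=0
t=8: input=2 -> V=10
t=9: input=0 -> V=8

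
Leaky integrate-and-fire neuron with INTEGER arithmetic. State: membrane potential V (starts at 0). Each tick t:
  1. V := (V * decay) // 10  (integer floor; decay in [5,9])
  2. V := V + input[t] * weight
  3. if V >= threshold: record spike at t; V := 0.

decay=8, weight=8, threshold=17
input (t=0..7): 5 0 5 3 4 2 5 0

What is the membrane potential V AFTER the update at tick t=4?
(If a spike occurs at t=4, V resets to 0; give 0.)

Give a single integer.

t=0: input=5 -> V=0 FIRE
t=1: input=0 -> V=0
t=2: input=5 -> V=0 FIRE
t=3: input=3 -> V=0 FIRE
t=4: input=4 -> V=0 FIRE
t=5: input=2 -> V=16
t=6: input=5 -> V=0 FIRE
t=7: input=0 -> V=0

Answer: 0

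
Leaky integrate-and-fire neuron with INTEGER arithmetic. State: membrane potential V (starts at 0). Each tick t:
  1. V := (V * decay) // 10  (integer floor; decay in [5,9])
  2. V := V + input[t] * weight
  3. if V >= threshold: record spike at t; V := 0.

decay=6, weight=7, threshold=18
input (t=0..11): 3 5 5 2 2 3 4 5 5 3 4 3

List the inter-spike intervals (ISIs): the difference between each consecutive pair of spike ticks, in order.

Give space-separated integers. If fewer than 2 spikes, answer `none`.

Answer: 1 1 2 1 1 1 1 1 1 1

Derivation:
t=0: input=3 -> V=0 FIRE
t=1: input=5 -> V=0 FIRE
t=2: input=5 -> V=0 FIRE
t=3: input=2 -> V=14
t=4: input=2 -> V=0 FIRE
t=5: input=3 -> V=0 FIRE
t=6: input=4 -> V=0 FIRE
t=7: input=5 -> V=0 FIRE
t=8: input=5 -> V=0 FIRE
t=9: input=3 -> V=0 FIRE
t=10: input=4 -> V=0 FIRE
t=11: input=3 -> V=0 FIRE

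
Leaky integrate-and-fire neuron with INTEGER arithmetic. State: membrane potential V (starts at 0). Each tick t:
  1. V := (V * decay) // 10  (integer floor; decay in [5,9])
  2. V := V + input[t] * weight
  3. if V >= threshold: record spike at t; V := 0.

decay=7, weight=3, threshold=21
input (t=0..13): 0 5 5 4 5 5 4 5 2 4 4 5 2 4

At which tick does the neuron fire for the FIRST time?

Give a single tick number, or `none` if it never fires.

t=0: input=0 -> V=0
t=1: input=5 -> V=15
t=2: input=5 -> V=0 FIRE
t=3: input=4 -> V=12
t=4: input=5 -> V=0 FIRE
t=5: input=5 -> V=15
t=6: input=4 -> V=0 FIRE
t=7: input=5 -> V=15
t=8: input=2 -> V=16
t=9: input=4 -> V=0 FIRE
t=10: input=4 -> V=12
t=11: input=5 -> V=0 FIRE
t=12: input=2 -> V=6
t=13: input=4 -> V=16

Answer: 2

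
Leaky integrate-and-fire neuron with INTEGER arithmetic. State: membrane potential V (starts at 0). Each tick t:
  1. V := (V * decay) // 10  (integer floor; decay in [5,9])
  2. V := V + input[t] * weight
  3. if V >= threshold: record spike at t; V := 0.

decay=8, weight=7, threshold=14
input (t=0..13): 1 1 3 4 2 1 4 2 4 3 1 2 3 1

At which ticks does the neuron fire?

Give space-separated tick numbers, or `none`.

t=0: input=1 -> V=7
t=1: input=1 -> V=12
t=2: input=3 -> V=0 FIRE
t=3: input=4 -> V=0 FIRE
t=4: input=2 -> V=0 FIRE
t=5: input=1 -> V=7
t=6: input=4 -> V=0 FIRE
t=7: input=2 -> V=0 FIRE
t=8: input=4 -> V=0 FIRE
t=9: input=3 -> V=0 FIRE
t=10: input=1 -> V=7
t=11: input=2 -> V=0 FIRE
t=12: input=3 -> V=0 FIRE
t=13: input=1 -> V=7

Answer: 2 3 4 6 7 8 9 11 12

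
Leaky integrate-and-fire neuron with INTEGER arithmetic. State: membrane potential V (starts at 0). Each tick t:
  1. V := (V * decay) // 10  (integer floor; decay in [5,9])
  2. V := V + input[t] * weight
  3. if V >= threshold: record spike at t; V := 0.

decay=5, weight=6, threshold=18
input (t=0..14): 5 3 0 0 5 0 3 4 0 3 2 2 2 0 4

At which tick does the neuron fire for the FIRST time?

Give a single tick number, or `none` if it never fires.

t=0: input=5 -> V=0 FIRE
t=1: input=3 -> V=0 FIRE
t=2: input=0 -> V=0
t=3: input=0 -> V=0
t=4: input=5 -> V=0 FIRE
t=5: input=0 -> V=0
t=6: input=3 -> V=0 FIRE
t=7: input=4 -> V=0 FIRE
t=8: input=0 -> V=0
t=9: input=3 -> V=0 FIRE
t=10: input=2 -> V=12
t=11: input=2 -> V=0 FIRE
t=12: input=2 -> V=12
t=13: input=0 -> V=6
t=14: input=4 -> V=0 FIRE

Answer: 0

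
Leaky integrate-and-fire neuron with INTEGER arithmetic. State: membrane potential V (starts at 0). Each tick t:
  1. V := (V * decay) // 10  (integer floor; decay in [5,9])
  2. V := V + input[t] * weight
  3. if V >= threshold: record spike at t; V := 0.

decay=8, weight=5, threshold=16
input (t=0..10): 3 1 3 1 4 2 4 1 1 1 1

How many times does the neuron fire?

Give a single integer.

Answer: 4

Derivation:
t=0: input=3 -> V=15
t=1: input=1 -> V=0 FIRE
t=2: input=3 -> V=15
t=3: input=1 -> V=0 FIRE
t=4: input=4 -> V=0 FIRE
t=5: input=2 -> V=10
t=6: input=4 -> V=0 FIRE
t=7: input=1 -> V=5
t=8: input=1 -> V=9
t=9: input=1 -> V=12
t=10: input=1 -> V=14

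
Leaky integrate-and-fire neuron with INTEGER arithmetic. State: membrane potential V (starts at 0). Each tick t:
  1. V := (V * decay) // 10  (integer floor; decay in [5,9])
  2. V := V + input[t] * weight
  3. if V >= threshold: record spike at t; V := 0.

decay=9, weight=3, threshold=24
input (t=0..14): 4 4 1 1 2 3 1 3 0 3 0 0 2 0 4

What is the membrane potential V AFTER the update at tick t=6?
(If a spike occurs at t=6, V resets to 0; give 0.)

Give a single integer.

t=0: input=4 -> V=12
t=1: input=4 -> V=22
t=2: input=1 -> V=22
t=3: input=1 -> V=22
t=4: input=2 -> V=0 FIRE
t=5: input=3 -> V=9
t=6: input=1 -> V=11
t=7: input=3 -> V=18
t=8: input=0 -> V=16
t=9: input=3 -> V=23
t=10: input=0 -> V=20
t=11: input=0 -> V=18
t=12: input=2 -> V=22
t=13: input=0 -> V=19
t=14: input=4 -> V=0 FIRE

Answer: 11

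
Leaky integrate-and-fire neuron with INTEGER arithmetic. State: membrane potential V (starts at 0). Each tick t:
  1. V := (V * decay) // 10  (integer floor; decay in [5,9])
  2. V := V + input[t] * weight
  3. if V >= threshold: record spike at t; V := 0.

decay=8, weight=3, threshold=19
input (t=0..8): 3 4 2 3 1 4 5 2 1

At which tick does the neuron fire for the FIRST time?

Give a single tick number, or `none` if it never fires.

Answer: 1

Derivation:
t=0: input=3 -> V=9
t=1: input=4 -> V=0 FIRE
t=2: input=2 -> V=6
t=3: input=3 -> V=13
t=4: input=1 -> V=13
t=5: input=4 -> V=0 FIRE
t=6: input=5 -> V=15
t=7: input=2 -> V=18
t=8: input=1 -> V=17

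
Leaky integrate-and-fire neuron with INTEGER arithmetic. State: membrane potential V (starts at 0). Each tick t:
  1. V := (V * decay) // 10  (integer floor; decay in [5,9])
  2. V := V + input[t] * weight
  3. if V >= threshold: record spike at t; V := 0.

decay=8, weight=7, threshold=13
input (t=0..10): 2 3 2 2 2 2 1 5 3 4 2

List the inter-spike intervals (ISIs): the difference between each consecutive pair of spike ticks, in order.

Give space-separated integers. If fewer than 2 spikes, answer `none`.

t=0: input=2 -> V=0 FIRE
t=1: input=3 -> V=0 FIRE
t=2: input=2 -> V=0 FIRE
t=3: input=2 -> V=0 FIRE
t=4: input=2 -> V=0 FIRE
t=5: input=2 -> V=0 FIRE
t=6: input=1 -> V=7
t=7: input=5 -> V=0 FIRE
t=8: input=3 -> V=0 FIRE
t=9: input=4 -> V=0 FIRE
t=10: input=2 -> V=0 FIRE

Answer: 1 1 1 1 1 2 1 1 1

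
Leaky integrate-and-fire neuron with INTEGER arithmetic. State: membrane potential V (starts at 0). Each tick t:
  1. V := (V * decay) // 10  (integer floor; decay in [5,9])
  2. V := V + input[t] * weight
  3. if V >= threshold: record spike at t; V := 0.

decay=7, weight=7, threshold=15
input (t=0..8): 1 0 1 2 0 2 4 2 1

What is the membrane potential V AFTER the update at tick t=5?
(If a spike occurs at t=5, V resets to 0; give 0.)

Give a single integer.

Answer: 14

Derivation:
t=0: input=1 -> V=7
t=1: input=0 -> V=4
t=2: input=1 -> V=9
t=3: input=2 -> V=0 FIRE
t=4: input=0 -> V=0
t=5: input=2 -> V=14
t=6: input=4 -> V=0 FIRE
t=7: input=2 -> V=14
t=8: input=1 -> V=0 FIRE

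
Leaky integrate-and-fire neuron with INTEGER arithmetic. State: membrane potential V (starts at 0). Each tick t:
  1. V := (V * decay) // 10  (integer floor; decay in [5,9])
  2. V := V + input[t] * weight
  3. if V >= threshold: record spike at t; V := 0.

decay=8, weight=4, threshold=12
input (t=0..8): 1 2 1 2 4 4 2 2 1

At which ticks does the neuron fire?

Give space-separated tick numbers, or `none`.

t=0: input=1 -> V=4
t=1: input=2 -> V=11
t=2: input=1 -> V=0 FIRE
t=3: input=2 -> V=8
t=4: input=4 -> V=0 FIRE
t=5: input=4 -> V=0 FIRE
t=6: input=2 -> V=8
t=7: input=2 -> V=0 FIRE
t=8: input=1 -> V=4

Answer: 2 4 5 7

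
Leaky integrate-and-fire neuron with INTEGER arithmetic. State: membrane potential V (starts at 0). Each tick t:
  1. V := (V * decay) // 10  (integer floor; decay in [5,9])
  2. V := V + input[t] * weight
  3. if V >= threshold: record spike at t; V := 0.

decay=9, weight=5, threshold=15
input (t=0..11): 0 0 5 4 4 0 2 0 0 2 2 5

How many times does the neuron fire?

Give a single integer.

t=0: input=0 -> V=0
t=1: input=0 -> V=0
t=2: input=5 -> V=0 FIRE
t=3: input=4 -> V=0 FIRE
t=4: input=4 -> V=0 FIRE
t=5: input=0 -> V=0
t=6: input=2 -> V=10
t=7: input=0 -> V=9
t=8: input=0 -> V=8
t=9: input=2 -> V=0 FIRE
t=10: input=2 -> V=10
t=11: input=5 -> V=0 FIRE

Answer: 5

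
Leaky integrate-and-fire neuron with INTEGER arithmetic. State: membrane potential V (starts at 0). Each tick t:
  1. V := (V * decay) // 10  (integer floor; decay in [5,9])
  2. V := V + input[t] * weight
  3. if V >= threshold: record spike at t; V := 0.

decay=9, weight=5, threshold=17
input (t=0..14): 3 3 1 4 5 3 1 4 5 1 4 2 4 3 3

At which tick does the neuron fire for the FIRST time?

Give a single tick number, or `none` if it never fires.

Answer: 1

Derivation:
t=0: input=3 -> V=15
t=1: input=3 -> V=0 FIRE
t=2: input=1 -> V=5
t=3: input=4 -> V=0 FIRE
t=4: input=5 -> V=0 FIRE
t=5: input=3 -> V=15
t=6: input=1 -> V=0 FIRE
t=7: input=4 -> V=0 FIRE
t=8: input=5 -> V=0 FIRE
t=9: input=1 -> V=5
t=10: input=4 -> V=0 FIRE
t=11: input=2 -> V=10
t=12: input=4 -> V=0 FIRE
t=13: input=3 -> V=15
t=14: input=3 -> V=0 FIRE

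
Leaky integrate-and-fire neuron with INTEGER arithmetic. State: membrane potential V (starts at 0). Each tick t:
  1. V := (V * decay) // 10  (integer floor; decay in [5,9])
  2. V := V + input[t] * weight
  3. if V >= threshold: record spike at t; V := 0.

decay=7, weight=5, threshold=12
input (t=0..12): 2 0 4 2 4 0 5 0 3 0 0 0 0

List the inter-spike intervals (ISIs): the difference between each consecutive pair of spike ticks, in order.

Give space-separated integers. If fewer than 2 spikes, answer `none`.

Answer: 2 2 2

Derivation:
t=0: input=2 -> V=10
t=1: input=0 -> V=7
t=2: input=4 -> V=0 FIRE
t=3: input=2 -> V=10
t=4: input=4 -> V=0 FIRE
t=5: input=0 -> V=0
t=6: input=5 -> V=0 FIRE
t=7: input=0 -> V=0
t=8: input=3 -> V=0 FIRE
t=9: input=0 -> V=0
t=10: input=0 -> V=0
t=11: input=0 -> V=0
t=12: input=0 -> V=0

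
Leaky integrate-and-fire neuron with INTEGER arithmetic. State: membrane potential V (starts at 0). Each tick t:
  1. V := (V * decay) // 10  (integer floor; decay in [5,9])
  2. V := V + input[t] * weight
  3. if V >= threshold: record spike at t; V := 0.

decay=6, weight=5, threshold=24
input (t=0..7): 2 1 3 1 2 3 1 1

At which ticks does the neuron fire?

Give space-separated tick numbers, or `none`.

t=0: input=2 -> V=10
t=1: input=1 -> V=11
t=2: input=3 -> V=21
t=3: input=1 -> V=17
t=4: input=2 -> V=20
t=5: input=3 -> V=0 FIRE
t=6: input=1 -> V=5
t=7: input=1 -> V=8

Answer: 5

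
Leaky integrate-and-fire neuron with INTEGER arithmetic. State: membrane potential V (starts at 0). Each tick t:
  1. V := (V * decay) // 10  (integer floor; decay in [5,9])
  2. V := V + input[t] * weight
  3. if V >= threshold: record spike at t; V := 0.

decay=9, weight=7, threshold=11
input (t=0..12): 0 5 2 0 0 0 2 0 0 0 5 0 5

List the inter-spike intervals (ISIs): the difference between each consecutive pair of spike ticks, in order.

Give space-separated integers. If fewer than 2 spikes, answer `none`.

t=0: input=0 -> V=0
t=1: input=5 -> V=0 FIRE
t=2: input=2 -> V=0 FIRE
t=3: input=0 -> V=0
t=4: input=0 -> V=0
t=5: input=0 -> V=0
t=6: input=2 -> V=0 FIRE
t=7: input=0 -> V=0
t=8: input=0 -> V=0
t=9: input=0 -> V=0
t=10: input=5 -> V=0 FIRE
t=11: input=0 -> V=0
t=12: input=5 -> V=0 FIRE

Answer: 1 4 4 2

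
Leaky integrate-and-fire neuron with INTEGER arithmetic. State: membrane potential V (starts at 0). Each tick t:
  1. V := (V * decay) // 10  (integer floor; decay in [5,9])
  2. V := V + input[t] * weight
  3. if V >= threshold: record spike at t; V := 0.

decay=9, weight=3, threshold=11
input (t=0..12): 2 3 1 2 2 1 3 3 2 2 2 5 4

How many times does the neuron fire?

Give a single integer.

t=0: input=2 -> V=6
t=1: input=3 -> V=0 FIRE
t=2: input=1 -> V=3
t=3: input=2 -> V=8
t=4: input=2 -> V=0 FIRE
t=5: input=1 -> V=3
t=6: input=3 -> V=0 FIRE
t=7: input=3 -> V=9
t=8: input=2 -> V=0 FIRE
t=9: input=2 -> V=6
t=10: input=2 -> V=0 FIRE
t=11: input=5 -> V=0 FIRE
t=12: input=4 -> V=0 FIRE

Answer: 7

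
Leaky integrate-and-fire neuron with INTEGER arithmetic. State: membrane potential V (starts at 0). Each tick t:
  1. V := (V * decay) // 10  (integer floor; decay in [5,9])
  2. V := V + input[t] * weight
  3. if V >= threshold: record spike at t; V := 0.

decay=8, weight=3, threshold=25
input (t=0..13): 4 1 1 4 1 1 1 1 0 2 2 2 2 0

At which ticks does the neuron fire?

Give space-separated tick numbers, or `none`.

Answer: none

Derivation:
t=0: input=4 -> V=12
t=1: input=1 -> V=12
t=2: input=1 -> V=12
t=3: input=4 -> V=21
t=4: input=1 -> V=19
t=5: input=1 -> V=18
t=6: input=1 -> V=17
t=7: input=1 -> V=16
t=8: input=0 -> V=12
t=9: input=2 -> V=15
t=10: input=2 -> V=18
t=11: input=2 -> V=20
t=12: input=2 -> V=22
t=13: input=0 -> V=17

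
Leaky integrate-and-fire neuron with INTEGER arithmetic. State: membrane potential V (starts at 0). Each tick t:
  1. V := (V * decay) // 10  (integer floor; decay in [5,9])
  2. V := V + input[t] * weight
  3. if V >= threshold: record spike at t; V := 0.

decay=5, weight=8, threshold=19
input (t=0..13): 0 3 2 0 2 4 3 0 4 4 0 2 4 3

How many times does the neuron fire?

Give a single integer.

Answer: 8

Derivation:
t=0: input=0 -> V=0
t=1: input=3 -> V=0 FIRE
t=2: input=2 -> V=16
t=3: input=0 -> V=8
t=4: input=2 -> V=0 FIRE
t=5: input=4 -> V=0 FIRE
t=6: input=3 -> V=0 FIRE
t=7: input=0 -> V=0
t=8: input=4 -> V=0 FIRE
t=9: input=4 -> V=0 FIRE
t=10: input=0 -> V=0
t=11: input=2 -> V=16
t=12: input=4 -> V=0 FIRE
t=13: input=3 -> V=0 FIRE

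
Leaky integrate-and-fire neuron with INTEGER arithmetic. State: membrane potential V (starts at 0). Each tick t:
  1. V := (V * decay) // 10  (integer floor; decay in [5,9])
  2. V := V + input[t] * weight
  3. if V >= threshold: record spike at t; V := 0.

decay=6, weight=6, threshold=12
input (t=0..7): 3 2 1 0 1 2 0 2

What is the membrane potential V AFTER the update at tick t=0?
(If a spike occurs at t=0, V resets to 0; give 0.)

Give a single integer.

Answer: 0

Derivation:
t=0: input=3 -> V=0 FIRE
t=1: input=2 -> V=0 FIRE
t=2: input=1 -> V=6
t=3: input=0 -> V=3
t=4: input=1 -> V=7
t=5: input=2 -> V=0 FIRE
t=6: input=0 -> V=0
t=7: input=2 -> V=0 FIRE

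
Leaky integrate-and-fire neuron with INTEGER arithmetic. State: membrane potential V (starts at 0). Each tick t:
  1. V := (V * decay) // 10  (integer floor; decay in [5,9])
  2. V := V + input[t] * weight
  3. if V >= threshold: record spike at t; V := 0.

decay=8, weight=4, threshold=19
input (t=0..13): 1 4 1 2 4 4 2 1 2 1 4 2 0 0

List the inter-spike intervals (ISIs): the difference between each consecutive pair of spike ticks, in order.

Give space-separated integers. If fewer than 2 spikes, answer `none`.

Answer: 3 2 4

Derivation:
t=0: input=1 -> V=4
t=1: input=4 -> V=0 FIRE
t=2: input=1 -> V=4
t=3: input=2 -> V=11
t=4: input=4 -> V=0 FIRE
t=5: input=4 -> V=16
t=6: input=2 -> V=0 FIRE
t=7: input=1 -> V=4
t=8: input=2 -> V=11
t=9: input=1 -> V=12
t=10: input=4 -> V=0 FIRE
t=11: input=2 -> V=8
t=12: input=0 -> V=6
t=13: input=0 -> V=4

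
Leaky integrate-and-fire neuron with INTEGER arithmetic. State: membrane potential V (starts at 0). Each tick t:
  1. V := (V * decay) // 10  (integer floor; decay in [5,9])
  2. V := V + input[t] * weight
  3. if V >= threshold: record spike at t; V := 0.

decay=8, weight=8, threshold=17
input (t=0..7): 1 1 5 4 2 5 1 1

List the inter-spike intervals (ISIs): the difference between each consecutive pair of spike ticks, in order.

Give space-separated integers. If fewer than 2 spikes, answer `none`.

t=0: input=1 -> V=8
t=1: input=1 -> V=14
t=2: input=5 -> V=0 FIRE
t=3: input=4 -> V=0 FIRE
t=4: input=2 -> V=16
t=5: input=5 -> V=0 FIRE
t=6: input=1 -> V=8
t=7: input=1 -> V=14

Answer: 1 2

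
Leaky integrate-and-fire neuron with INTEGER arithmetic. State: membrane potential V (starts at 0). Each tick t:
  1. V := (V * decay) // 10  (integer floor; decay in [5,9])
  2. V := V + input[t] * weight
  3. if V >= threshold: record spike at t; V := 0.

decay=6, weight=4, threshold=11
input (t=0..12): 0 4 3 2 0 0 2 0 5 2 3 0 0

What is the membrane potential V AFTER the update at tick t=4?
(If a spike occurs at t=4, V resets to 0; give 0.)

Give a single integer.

Answer: 4

Derivation:
t=0: input=0 -> V=0
t=1: input=4 -> V=0 FIRE
t=2: input=3 -> V=0 FIRE
t=3: input=2 -> V=8
t=4: input=0 -> V=4
t=5: input=0 -> V=2
t=6: input=2 -> V=9
t=7: input=0 -> V=5
t=8: input=5 -> V=0 FIRE
t=9: input=2 -> V=8
t=10: input=3 -> V=0 FIRE
t=11: input=0 -> V=0
t=12: input=0 -> V=0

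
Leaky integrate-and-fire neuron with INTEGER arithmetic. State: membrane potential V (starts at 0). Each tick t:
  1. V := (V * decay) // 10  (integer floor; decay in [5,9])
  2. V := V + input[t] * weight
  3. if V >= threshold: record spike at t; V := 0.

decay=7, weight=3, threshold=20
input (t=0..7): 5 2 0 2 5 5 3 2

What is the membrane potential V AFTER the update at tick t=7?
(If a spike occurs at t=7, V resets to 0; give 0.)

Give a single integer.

Answer: 19

Derivation:
t=0: input=5 -> V=15
t=1: input=2 -> V=16
t=2: input=0 -> V=11
t=3: input=2 -> V=13
t=4: input=5 -> V=0 FIRE
t=5: input=5 -> V=15
t=6: input=3 -> V=19
t=7: input=2 -> V=19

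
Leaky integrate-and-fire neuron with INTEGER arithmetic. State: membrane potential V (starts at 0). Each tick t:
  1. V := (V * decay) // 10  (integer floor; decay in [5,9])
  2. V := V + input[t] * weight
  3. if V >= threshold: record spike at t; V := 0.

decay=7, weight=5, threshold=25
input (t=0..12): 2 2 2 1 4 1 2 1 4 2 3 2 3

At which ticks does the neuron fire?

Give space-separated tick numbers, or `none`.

t=0: input=2 -> V=10
t=1: input=2 -> V=17
t=2: input=2 -> V=21
t=3: input=1 -> V=19
t=4: input=4 -> V=0 FIRE
t=5: input=1 -> V=5
t=6: input=2 -> V=13
t=7: input=1 -> V=14
t=8: input=4 -> V=0 FIRE
t=9: input=2 -> V=10
t=10: input=3 -> V=22
t=11: input=2 -> V=0 FIRE
t=12: input=3 -> V=15

Answer: 4 8 11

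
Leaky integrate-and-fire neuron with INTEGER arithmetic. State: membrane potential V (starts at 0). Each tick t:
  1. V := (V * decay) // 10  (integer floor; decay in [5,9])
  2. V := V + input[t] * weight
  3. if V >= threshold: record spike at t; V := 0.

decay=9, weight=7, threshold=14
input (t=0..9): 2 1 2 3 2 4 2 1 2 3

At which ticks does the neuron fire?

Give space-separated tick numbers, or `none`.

t=0: input=2 -> V=0 FIRE
t=1: input=1 -> V=7
t=2: input=2 -> V=0 FIRE
t=3: input=3 -> V=0 FIRE
t=4: input=2 -> V=0 FIRE
t=5: input=4 -> V=0 FIRE
t=6: input=2 -> V=0 FIRE
t=7: input=1 -> V=7
t=8: input=2 -> V=0 FIRE
t=9: input=3 -> V=0 FIRE

Answer: 0 2 3 4 5 6 8 9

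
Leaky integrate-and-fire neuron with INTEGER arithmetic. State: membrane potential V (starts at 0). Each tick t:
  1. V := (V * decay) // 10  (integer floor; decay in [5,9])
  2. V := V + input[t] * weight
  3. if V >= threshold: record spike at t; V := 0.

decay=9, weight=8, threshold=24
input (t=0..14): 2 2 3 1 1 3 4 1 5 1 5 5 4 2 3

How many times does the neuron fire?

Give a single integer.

Answer: 9

Derivation:
t=0: input=2 -> V=16
t=1: input=2 -> V=0 FIRE
t=2: input=3 -> V=0 FIRE
t=3: input=1 -> V=8
t=4: input=1 -> V=15
t=5: input=3 -> V=0 FIRE
t=6: input=4 -> V=0 FIRE
t=7: input=1 -> V=8
t=8: input=5 -> V=0 FIRE
t=9: input=1 -> V=8
t=10: input=5 -> V=0 FIRE
t=11: input=5 -> V=0 FIRE
t=12: input=4 -> V=0 FIRE
t=13: input=2 -> V=16
t=14: input=3 -> V=0 FIRE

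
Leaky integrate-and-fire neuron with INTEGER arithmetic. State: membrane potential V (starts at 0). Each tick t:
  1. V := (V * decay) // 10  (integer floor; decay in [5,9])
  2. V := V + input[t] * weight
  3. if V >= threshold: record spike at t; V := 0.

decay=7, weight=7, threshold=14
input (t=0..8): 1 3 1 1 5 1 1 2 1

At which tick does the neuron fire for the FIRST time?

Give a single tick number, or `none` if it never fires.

t=0: input=1 -> V=7
t=1: input=3 -> V=0 FIRE
t=2: input=1 -> V=7
t=3: input=1 -> V=11
t=4: input=5 -> V=0 FIRE
t=5: input=1 -> V=7
t=6: input=1 -> V=11
t=7: input=2 -> V=0 FIRE
t=8: input=1 -> V=7

Answer: 1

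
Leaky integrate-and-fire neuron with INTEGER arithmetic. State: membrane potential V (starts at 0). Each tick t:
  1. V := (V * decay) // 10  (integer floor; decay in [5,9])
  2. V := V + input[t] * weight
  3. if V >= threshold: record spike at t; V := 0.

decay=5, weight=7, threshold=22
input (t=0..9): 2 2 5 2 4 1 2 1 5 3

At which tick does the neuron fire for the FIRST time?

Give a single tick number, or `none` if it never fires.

Answer: 2

Derivation:
t=0: input=2 -> V=14
t=1: input=2 -> V=21
t=2: input=5 -> V=0 FIRE
t=3: input=2 -> V=14
t=4: input=4 -> V=0 FIRE
t=5: input=1 -> V=7
t=6: input=2 -> V=17
t=7: input=1 -> V=15
t=8: input=5 -> V=0 FIRE
t=9: input=3 -> V=21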